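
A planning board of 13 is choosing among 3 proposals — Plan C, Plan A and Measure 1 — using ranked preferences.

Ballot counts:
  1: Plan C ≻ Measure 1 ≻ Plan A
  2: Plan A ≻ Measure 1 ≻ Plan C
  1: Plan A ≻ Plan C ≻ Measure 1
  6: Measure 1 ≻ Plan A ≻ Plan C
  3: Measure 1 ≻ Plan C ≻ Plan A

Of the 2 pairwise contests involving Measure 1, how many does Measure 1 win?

2

Measure 1 against each rival (13 council members):
Measure 1 vs Plan C: Measure 1 wins 11–2.
Measure 1–Plan A: Measure 1 10–3.
Measure 1 beats Plan C, Plan A — 2 pairwise wins.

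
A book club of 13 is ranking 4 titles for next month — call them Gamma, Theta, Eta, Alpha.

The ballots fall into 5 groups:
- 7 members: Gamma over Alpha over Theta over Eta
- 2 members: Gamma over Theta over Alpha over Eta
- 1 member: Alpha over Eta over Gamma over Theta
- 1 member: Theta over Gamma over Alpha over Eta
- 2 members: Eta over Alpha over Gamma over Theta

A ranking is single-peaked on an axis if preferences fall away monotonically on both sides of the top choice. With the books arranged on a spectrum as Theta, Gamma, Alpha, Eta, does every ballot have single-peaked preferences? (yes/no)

yes

Axis positions: Theta=1, Gamma=2, Alpha=3, Eta=4.
Group 1 (peak Gamma at position 2): ranking walks positions 2-3-1-4, expanding outward from the peak — single-peaked.
Group 2 (peak Gamma at position 2): ranking walks positions 2-1-3-4, expanding outward from the peak — single-peaked.
Group 3 (peak Alpha at position 3): ranking walks positions 3-4-2-1, expanding outward from the peak — single-peaked.
Group 4 (peak Theta at position 1): ranking walks positions 1-2-3-4, expanding outward from the peak — single-peaked.
Group 5 (peak Eta at position 4): ranking walks positions 4-3-2-1, expanding outward from the peak — single-peaked.
Every ranking is single-peaked on this axis.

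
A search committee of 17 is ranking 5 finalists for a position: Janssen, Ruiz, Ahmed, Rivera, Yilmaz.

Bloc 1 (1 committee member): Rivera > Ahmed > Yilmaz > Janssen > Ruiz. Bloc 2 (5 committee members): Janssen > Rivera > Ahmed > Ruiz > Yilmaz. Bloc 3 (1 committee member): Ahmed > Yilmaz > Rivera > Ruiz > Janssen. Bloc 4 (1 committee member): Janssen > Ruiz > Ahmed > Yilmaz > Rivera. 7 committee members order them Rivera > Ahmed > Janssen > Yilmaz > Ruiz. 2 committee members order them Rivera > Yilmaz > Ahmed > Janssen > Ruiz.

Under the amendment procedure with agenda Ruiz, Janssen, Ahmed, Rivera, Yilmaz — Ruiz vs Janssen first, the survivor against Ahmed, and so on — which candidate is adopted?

Rivera

Round 1: Ruiz vs Janssen — 1–16, Janssen advances.
Round 2: Janssen vs Ahmed — 6–11, Ahmed advances.
Round 3: Ahmed vs Rivera — 2–15, Rivera advances.
Round 4: Rivera vs Yilmaz — 15–2, Rivera advances.
The agenda winner is Rivera.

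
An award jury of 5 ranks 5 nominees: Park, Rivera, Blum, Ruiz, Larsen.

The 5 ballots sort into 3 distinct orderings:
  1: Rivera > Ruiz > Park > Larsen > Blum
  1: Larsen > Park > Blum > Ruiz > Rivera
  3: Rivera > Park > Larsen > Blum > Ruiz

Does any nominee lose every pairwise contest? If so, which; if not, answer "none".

Pairwise majorities:
Park vs Rivera: 1 for Park, 4 for Rivera — Rivera by 4–1.
Park vs Blum: 5 to 0, Park.
Park vs Ruiz: 4 to 1, Park.
Park vs Larsen: Park, 4–1.
Rivera vs Blum: Rivera, 4–1.
Rivera–Ruiz: Rivera 4–1.
Rivera vs Larsen: Rivera wins 4–1.
Blum vs Ruiz: 4 to 1, Blum.
Blum vs Larsen: Larsen wins 5–0.
Ruiz–Larsen: Larsen 4–1.
Ruiz loses to every other nominee — it is the Condorcet loser.

Ruiz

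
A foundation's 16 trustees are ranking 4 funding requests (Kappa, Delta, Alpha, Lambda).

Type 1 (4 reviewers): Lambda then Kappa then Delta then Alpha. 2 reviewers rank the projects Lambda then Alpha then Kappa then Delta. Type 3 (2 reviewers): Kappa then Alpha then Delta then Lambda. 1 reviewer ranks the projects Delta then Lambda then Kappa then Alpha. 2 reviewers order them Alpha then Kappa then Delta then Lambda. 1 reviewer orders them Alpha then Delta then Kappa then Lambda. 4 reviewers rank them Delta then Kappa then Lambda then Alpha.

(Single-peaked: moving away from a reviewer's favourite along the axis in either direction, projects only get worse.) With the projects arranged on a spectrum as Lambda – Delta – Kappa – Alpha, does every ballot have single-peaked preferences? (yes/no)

no

Axis positions: Lambda=1, Delta=2, Kappa=3, Alpha=4.
Type 1: ranking walks positions 1-3-2-4; Kappa is ranked above Delta even though Delta lies between Kappa and the peak Lambda on the axis — preferences dip and rise again. Not single-peaked.
Type 2: ranking walks positions 1-4-3-2; Alpha is ranked above Delta even though Delta lies between Alpha and the peak Lambda on the axis — preferences dip and rise again. Not single-peaked.
Type 3 (peak Kappa at position 3): ranking walks positions 3-4-2-1, expanding outward from the peak — single-peaked.
Type 4 (peak Delta at position 2): ranking walks positions 2-1-3-4, expanding outward from the peak — single-peaked.
Type 5 (peak Alpha at position 4): ranking walks positions 4-3-2-1, expanding outward from the peak — single-peaked.
Type 6: ranking walks positions 4-2-3-1; Delta is ranked above Kappa even though Kappa lies between Delta and the peak Alpha on the axis — preferences dip and rise again. Not single-peaked.
Type 7 (peak Delta at position 2): ranking walks positions 2-3-1-4, expanding outward from the peak — single-peaked.
Type 1 violates single-peakedness, so the profile is not single-peaked on this axis.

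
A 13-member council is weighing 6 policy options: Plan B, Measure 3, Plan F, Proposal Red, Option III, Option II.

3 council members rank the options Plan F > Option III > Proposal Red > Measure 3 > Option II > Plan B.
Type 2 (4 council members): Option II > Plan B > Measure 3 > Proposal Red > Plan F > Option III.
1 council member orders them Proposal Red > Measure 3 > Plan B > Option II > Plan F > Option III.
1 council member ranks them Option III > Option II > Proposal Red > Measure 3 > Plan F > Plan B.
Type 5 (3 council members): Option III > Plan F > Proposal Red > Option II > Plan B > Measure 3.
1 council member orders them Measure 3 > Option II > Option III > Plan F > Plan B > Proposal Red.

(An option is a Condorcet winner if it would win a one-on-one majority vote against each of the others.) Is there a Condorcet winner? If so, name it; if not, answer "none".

Check each pair by majority over 13 ballots:
Plan B vs Measure 3: Plan B wins 7–6.
Plan B vs Plan F: Plan B preferred on 4+1 = 5 ballots; Plan F wins 8–5.
Plan B–Proposal Red: Proposal Red 8–5.
Plan B vs Option III: Plan B is ranked higher on 4+1 = 5 ballots, Option III on 8. Option III wins 8–5.
Plan B vs Option II: Plan B is ranked higher on 1 ballot, Option II on 12. Option II wins 12–1.
Measure 3 vs Plan F: Measure 3 wins 7–6.
Measure 3 vs Proposal Red: Proposal Red, 8–5.
Measure 3 vs Option III: Measure 3 preferred on 4+1+1 = 6 ballots; Option III wins 7–6.
Measure 3 vs Option II: Option II, 8–5.
Plan F–Proposal Red: Plan F 7–6.
Plan F vs Option III: Plan F wins 8–5.
Plan F vs Option II: 6 to 7, Option II.
Proposal Red vs Option III: 4+1 = 5 for Proposal Red, 8 for Option III — Option III by 8–5.
Proposal Red vs Option II: 7 to 6, Proposal Red.
Option III–Option II: Option III 7–6.
No option is unbeaten: Plan B loses to Plan F; Measure 3 loses to Plan B; Plan F loses to Measure 3; Proposal Red loses to Plan F; Option III loses to Plan F; Option II loses to Proposal Red. In particular Plan B beats Measure 3 beats Plan F beats Plan B is a majority cycle — no Condorcet winner exists.

none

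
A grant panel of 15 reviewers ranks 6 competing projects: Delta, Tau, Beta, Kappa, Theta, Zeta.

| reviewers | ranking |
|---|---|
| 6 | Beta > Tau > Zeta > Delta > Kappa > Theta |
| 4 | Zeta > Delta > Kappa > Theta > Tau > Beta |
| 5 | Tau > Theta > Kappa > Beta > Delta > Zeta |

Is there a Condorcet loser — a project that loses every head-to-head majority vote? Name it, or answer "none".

none

Pairwise majorities:
Delta vs Tau: 4 for Delta, 11 for Tau — Tau by 11–4.
Delta vs Beta: 4 for Delta, 11 for Beta — Beta by 11–4.
Delta vs Kappa: 10 to 5, Delta.
Delta vs Theta: Delta, 10–5.
Delta vs Zeta: 5 for Delta, 10 for Zeta — Zeta by 10–5.
Tau–Beta: Tau 9–6.
Tau vs Kappa: Tau, 11–4.
Tau vs Theta: Tau is ranked higher on 6+5 = 11 ballots, Theta on 4. Tau wins 11–4.
Tau vs Zeta: 6+5 = 11 for Tau, 4 for Zeta — Tau by 11–4.
Beta–Kappa: Kappa 9–6.
Beta vs Theta: Theta, 9–6.
Beta vs Zeta: Beta wins 11–4.
Kappa vs Theta: Kappa preferred on 6+4 = 10 ballots; Kappa wins 10–5.
Kappa–Zeta: Zeta 10–5.
Theta vs Zeta: 5 to 10, Zeta.
No project is winless: Delta beats Kappa; Tau beats Delta; Beta beats Delta; Kappa beats Beta; Theta beats Beta; Zeta beats Delta. There is no Condorcet loser.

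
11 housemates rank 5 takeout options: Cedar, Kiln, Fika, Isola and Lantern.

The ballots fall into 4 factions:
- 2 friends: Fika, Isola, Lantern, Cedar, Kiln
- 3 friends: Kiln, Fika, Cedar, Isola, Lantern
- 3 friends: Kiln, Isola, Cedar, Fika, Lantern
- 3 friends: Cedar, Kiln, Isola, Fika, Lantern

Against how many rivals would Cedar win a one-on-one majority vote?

Cedar against each rival (11 friends):
Cedar–Kiln: Kiln 6–5.
Cedar vs Fika: Cedar wins 6–5.
Cedar vs Isola: Cedar preferred on 3+3 = 6 ballots; Cedar wins 6–5.
Cedar vs Lantern: Cedar wins 9–2.
Cedar beats Fika, Isola, Lantern; loses to Kiln — 3 pairwise wins.

3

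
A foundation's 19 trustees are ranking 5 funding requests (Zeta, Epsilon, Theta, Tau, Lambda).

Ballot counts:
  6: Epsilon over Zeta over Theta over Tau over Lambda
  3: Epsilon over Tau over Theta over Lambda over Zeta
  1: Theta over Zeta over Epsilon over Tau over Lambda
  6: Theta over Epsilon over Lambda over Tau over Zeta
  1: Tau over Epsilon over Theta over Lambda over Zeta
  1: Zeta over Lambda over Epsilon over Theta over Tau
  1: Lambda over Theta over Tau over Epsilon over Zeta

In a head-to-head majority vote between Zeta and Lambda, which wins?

Ballots ranking Zeta above Lambda: 6 + 1 + 1 = 8.
Ballots ranking Lambda above Zeta: 19 − 8 = 11.
Lambda wins the head-to-head 11–8.

Lambda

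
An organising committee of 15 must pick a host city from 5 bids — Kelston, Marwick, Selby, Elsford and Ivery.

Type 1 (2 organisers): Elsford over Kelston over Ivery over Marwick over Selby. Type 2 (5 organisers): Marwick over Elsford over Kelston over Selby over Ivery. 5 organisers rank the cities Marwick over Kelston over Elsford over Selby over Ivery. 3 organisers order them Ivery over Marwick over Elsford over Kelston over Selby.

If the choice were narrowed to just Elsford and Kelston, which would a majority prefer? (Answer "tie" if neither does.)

Elsford

Ballots ranking Elsford above Kelston: 2 + 5 + 3 = 10.
Ballots ranking Kelston above Elsford: 15 − 10 = 5.
Elsford wins the head-to-head 10–5.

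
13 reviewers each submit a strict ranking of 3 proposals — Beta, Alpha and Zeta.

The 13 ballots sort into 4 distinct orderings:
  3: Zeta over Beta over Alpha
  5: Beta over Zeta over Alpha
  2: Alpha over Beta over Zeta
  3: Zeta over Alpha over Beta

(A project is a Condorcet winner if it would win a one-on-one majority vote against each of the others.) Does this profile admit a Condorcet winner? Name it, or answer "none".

Pairwise majorities:
Beta–Alpha: Beta 8–5.
Beta–Zeta: Beta 7–6.
Alpha vs Zeta: Zeta wins 11–2.
Beta defeats every rival head-to-head and is the Condorcet winner.

Beta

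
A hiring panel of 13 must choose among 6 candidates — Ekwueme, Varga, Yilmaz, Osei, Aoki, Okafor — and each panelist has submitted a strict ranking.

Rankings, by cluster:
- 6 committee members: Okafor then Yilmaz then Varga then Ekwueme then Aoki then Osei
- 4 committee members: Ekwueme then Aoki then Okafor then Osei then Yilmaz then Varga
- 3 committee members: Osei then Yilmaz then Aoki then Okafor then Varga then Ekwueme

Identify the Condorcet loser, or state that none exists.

Pairwise majorities:
Ekwueme–Varga: Varga 9–4.
Ekwueme vs Yilmaz: Yilmaz, 9–4.
Ekwueme vs Osei: 10 to 3, Ekwueme.
Ekwueme–Aoki: Ekwueme 10–3.
Ekwueme vs Okafor: Ekwueme preferred on 4 ballots; Okafor wins 9–4.
Varga vs Yilmaz: Yilmaz, 13–0.
Varga vs Osei: Varga is ranked higher on 6 ballots, Osei on 7. Osei wins 7–6.
Varga vs Aoki: Aoki wins 7–6.
Varga vs Okafor: Okafor, 13–0.
Yilmaz vs Osei: 6 to 7, Osei.
Yilmaz–Aoki: Yilmaz 9–4.
Yilmaz vs Okafor: Yilmaz is ranked higher on 3 ballots, Okafor on 10. Okafor wins 10–3.
Osei vs Aoki: 3 for Osei, 10 for Aoki — Aoki by 10–3.
Osei vs Okafor: Osei preferred on 3 ballots; Okafor wins 10–3.
Aoki vs Okafor: Aoki preferred on 4+3 = 7 ballots; Aoki wins 7–6.
Each candidate has at least one pairwise win (Ekwueme beats Osei; Varga beats Ekwueme; Yilmaz beats Ekwueme; Osei beats Varga; Aoki beats Varga; Okafor beats Ekwueme) — no Condorcet loser.

none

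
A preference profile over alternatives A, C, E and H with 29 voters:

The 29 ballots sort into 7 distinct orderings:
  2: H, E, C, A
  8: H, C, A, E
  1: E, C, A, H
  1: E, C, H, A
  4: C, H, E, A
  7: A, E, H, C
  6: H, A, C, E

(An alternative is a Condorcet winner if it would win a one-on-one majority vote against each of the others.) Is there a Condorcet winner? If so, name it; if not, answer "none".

H

Check each pair by majority over 29 ballots:
A vs C: A is ranked higher on 7+6 = 13 ballots, C on 16. C wins 16–13.
A vs E: A, 21–8.
A vs H: H, 21–8.
C–E: C 18–11.
C vs H: C is ranked higher on 1+1+4 = 6 ballots, H on 23. H wins 23–6.
E vs H: E preferred on 1+1+7 = 9 ballots; H wins 20–9.
Only H has no losses; H is the Condorcet winner.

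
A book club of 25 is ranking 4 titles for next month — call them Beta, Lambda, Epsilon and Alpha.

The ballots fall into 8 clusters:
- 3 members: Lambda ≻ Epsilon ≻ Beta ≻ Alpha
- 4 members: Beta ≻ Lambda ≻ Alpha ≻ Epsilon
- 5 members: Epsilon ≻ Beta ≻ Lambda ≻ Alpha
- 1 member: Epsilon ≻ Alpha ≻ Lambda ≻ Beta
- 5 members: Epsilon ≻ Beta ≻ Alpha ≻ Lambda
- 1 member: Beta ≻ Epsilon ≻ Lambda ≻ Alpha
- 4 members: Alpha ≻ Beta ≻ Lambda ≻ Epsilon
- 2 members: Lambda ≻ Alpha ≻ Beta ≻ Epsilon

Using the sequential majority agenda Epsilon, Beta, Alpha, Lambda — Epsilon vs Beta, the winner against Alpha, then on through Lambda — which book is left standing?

Lambda

Round 1: Epsilon vs Beta — 14–11, Epsilon advances.
Round 2: Epsilon vs Alpha — 15–10, Epsilon advances.
Round 3: Epsilon vs Lambda — 12–13, Lambda advances.
Lambda survives the agenda.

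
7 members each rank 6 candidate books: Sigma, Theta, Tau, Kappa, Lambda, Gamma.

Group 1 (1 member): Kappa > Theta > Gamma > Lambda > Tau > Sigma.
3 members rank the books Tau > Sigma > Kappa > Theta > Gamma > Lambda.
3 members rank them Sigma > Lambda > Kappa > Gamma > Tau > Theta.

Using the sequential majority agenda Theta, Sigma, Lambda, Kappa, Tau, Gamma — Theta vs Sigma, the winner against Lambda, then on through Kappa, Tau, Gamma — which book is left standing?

Gamma

Round 1: Theta vs Sigma — 1–6, Sigma advances.
Round 2: Sigma vs Lambda — 6–1, Sigma advances.
Round 3: Sigma vs Kappa — 6–1, Sigma advances.
Round 4: Sigma vs Tau — 3–4, Tau advances.
Round 5: Tau vs Gamma — 3–4, Gamma advances.
The agenda winner is Gamma.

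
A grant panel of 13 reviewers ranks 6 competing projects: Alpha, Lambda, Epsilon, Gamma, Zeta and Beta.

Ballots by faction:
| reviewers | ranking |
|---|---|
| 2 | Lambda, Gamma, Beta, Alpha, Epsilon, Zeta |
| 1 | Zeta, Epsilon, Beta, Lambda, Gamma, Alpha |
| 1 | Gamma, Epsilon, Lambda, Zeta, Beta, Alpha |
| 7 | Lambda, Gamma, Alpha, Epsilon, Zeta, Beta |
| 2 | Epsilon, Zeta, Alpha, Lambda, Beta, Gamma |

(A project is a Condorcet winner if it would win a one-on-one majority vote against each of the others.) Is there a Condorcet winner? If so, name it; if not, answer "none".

Pairwise majorities:
Alpha vs Lambda: 2 for Alpha, 11 for Lambda — Lambda by 11–2.
Alpha vs Epsilon: Alpha is ranked higher on 2+7 = 9 ballots, Epsilon on 4. Alpha wins 9–4.
Alpha vs Gamma: Alpha is ranked higher on 2 ballots, Gamma on 11. Gamma wins 11–2.
Alpha vs Zeta: Alpha is ranked higher on 2+7 = 9 ballots, Zeta on 4. Alpha wins 9–4.
Alpha vs Beta: 7+2 = 9 for Alpha, 4 for Beta — Alpha by 9–4.
Lambda vs Epsilon: 2+7 = 9 for Lambda, 4 for Epsilon — Lambda by 9–4.
Lambda vs Gamma: Lambda preferred on 2+1+7+2 = 12 ballots; Lambda wins 12–1.
Lambda vs Zeta: Lambda is ranked higher on 2+1+7 = 10 ballots, Zeta on 3. Lambda wins 10–3.
Lambda vs Beta: Lambda is ranked higher on 2+1+7+2 = 12 ballots, Beta on 1. Lambda wins 12–1.
Epsilon vs Gamma: 1+2 = 3 for Epsilon, 10 for Gamma — Gamma by 10–3.
Epsilon vs Zeta: Epsilon is ranked higher on 2+1+7+2 = 12 ballots, Zeta on 1. Epsilon wins 12–1.
Epsilon vs Beta: Epsilon is ranked higher on 1+1+7+2 = 11 ballots, Beta on 2. Epsilon wins 11–2.
Gamma vs Zeta: 2+1+7 = 10 for Gamma, 3 for Zeta — Gamma by 10–3.
Gamma vs Beta: Gamma is ranked higher on 2+1+7 = 10 ballots, Beta on 3. Gamma wins 10–3.
Zeta vs Beta: Zeta is ranked higher on 1+1+7+2 = 11 ballots, Beta on 2. Zeta wins 11–2.
Lambda wins every pairwise contest, so Lambda is the Condorcet winner.

Lambda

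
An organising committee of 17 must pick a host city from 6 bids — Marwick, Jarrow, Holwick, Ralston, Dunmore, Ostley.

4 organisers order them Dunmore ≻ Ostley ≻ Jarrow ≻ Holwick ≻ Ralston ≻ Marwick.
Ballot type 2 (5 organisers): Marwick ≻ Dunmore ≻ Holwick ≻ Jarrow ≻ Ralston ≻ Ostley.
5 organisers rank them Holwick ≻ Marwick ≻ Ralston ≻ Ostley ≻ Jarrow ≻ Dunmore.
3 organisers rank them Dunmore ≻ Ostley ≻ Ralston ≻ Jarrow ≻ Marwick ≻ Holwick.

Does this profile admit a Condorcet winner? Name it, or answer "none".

Check each pair by majority over 17 ballots:
Marwick vs Jarrow: 5+5 = 10 for Marwick, 7 for Jarrow — Marwick by 10–7.
Marwick vs Holwick: Marwick is ranked higher on 5+3 = 8 ballots, Holwick on 9. Holwick wins 9–8.
Marwick vs Ralston: Marwick is ranked higher on 5+5 = 10 ballots, Ralston on 7. Marwick wins 10–7.
Marwick vs Dunmore: Marwick preferred on 5+5 = 10 ballots; Marwick wins 10–7.
Marwick vs Ostley: 10 to 7, Marwick.
Jarrow vs Holwick: 4+3 = 7 for Jarrow, 10 for Holwick — Holwick by 10–7.
Jarrow vs Ralston: Jarrow preferred on 4+5 = 9 ballots; Jarrow wins 9–8.
Jarrow vs Dunmore: Jarrow is ranked higher on 5 ballots, Dunmore on 12. Dunmore wins 12–5.
Jarrow vs Ostley: 5 to 12, Ostley.
Holwick vs Ralston: Holwick preferred on 4+5+5 = 14 ballots; Holwick wins 14–3.
Holwick vs Dunmore: Holwick is ranked higher on 5 ballots, Dunmore on 12. Dunmore wins 12–5.
Holwick vs Ostley: Holwick is ranked higher on 5+5 = 10 ballots, Ostley on 7. Holwick wins 10–7.
Ralston vs Dunmore: Ralston preferred on 5 ballots; Dunmore wins 12–5.
Ralston vs Ostley: Ralston preferred on 5+5 = 10 ballots; Ralston wins 10–7.
Dunmore vs Ostley: 4+5+3 = 12 for Dunmore, 5 for Ostley — Dunmore by 12–5.
No city is unbeaten: Marwick loses to Holwick; Jarrow loses to Marwick; Holwick loses to Dunmore; Ralston loses to Marwick; Dunmore loses to Marwick; Ostley loses to Marwick. In particular Marwick → Dunmore → Holwick → Marwick is a majority cycle — no Condorcet winner exists.

none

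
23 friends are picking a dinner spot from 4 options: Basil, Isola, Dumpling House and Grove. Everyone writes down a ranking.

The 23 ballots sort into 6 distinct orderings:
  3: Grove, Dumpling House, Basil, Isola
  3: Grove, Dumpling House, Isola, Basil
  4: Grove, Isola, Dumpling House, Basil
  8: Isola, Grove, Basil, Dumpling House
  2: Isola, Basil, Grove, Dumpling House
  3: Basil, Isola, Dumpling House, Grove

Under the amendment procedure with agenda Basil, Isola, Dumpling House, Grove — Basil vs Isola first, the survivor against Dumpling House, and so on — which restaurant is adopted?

Isola

Round 1: Basil vs Isola — 6–17, Isola advances.
Round 2: Isola vs Dumpling House — 17–6, Isola advances.
Round 3: Isola vs Grove — 13–10, Isola advances.
Isola survives the agenda.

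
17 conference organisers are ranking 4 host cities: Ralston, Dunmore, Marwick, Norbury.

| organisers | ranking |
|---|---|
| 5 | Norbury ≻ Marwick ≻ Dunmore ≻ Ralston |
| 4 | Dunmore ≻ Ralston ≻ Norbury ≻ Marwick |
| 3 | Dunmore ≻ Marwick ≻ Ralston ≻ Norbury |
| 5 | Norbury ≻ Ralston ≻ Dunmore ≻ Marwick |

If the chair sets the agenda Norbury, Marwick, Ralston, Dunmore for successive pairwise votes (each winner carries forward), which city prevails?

Norbury

Round 1: Norbury vs Marwick — 14–3, Norbury advances.
Round 2: Norbury vs Ralston — 10–7, Norbury advances.
Round 3: Norbury vs Dunmore — 10–7, Norbury advances.
Norbury survives the agenda.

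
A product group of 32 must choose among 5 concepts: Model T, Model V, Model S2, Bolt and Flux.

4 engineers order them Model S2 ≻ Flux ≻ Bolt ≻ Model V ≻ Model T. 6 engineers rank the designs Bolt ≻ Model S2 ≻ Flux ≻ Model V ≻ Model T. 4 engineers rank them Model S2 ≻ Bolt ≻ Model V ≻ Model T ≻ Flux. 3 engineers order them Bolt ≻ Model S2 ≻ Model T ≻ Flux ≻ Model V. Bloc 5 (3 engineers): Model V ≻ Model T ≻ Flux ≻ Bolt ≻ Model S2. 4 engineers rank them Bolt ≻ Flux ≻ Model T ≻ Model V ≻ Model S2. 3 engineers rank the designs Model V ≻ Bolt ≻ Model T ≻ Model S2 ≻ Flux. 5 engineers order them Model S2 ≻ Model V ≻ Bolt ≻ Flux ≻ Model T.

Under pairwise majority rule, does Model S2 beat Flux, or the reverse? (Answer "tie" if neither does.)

Ballots ranking Model S2 above Flux: 4 + 6 + 4 + 3 + 3 + 5 = 25.
Ballots ranking Flux above Model S2: 32 − 25 = 7.
Model S2 wins the head-to-head 25–7.

Model S2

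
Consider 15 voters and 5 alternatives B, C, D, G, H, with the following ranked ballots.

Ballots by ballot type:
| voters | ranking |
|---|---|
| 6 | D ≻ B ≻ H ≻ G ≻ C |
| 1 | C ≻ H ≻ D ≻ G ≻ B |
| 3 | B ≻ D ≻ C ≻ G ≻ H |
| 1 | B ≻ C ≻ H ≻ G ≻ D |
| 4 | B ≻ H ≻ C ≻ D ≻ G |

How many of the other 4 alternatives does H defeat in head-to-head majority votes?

H against each rival (15 voters):
H–B: B 14–1.
H vs C: H is ranked higher on 6+4 = 10 ballots, C on 5. H wins 10–5.
H vs D: D, 9–6.
H–G: H 12–3.
H beats C, G; loses to B, D — 2 pairwise wins.

2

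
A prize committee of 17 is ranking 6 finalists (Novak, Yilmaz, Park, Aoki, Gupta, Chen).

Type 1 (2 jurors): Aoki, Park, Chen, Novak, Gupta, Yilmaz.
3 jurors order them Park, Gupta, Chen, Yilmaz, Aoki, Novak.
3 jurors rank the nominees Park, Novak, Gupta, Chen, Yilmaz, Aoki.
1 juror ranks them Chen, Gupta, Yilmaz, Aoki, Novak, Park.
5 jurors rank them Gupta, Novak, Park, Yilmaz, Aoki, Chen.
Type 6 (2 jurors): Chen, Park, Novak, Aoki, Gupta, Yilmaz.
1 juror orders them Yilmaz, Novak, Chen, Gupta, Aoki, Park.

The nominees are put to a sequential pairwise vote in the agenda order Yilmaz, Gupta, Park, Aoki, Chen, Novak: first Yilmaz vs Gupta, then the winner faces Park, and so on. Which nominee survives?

Park

Round 1: Yilmaz vs Gupta — 1–16, Gupta advances.
Round 2: Gupta vs Park — 7–10, Park advances.
Round 3: Park vs Aoki — 13–4, Park advances.
Round 4: Park vs Chen — 13–4, Park advances.
Round 5: Park vs Novak — 10–7, Park advances.
Park survives the agenda.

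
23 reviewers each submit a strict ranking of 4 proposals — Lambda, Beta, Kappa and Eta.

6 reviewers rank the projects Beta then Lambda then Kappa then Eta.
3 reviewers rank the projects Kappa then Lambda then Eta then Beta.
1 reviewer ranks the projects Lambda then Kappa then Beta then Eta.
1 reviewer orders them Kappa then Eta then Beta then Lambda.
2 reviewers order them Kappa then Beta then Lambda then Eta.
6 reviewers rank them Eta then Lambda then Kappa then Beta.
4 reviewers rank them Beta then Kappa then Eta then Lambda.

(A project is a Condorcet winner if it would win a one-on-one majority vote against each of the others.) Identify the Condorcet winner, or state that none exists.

none

Head-to-head results (23 reviewers):
Lambda vs Beta: Lambda preferred on 3+1+6 = 10 ballots; Beta wins 13–10.
Lambda vs Kappa: Lambda wins 13–10.
Lambda vs Eta: Lambda, 12–11.
Beta vs Kappa: Kappa wins 13–10.
Beta vs Eta: Beta is ranked higher on 6+1+2+4 = 13 ballots, Eta on 10. Beta wins 13–10.
Kappa vs Eta: 17 to 6, Kappa.
No project is unbeaten: Lambda loses to Beta; Beta loses to Kappa; Kappa loses to Lambda; Eta loses to Lambda. In particular Lambda > Kappa > Beta > Lambda is a majority cycle — no Condorcet winner exists.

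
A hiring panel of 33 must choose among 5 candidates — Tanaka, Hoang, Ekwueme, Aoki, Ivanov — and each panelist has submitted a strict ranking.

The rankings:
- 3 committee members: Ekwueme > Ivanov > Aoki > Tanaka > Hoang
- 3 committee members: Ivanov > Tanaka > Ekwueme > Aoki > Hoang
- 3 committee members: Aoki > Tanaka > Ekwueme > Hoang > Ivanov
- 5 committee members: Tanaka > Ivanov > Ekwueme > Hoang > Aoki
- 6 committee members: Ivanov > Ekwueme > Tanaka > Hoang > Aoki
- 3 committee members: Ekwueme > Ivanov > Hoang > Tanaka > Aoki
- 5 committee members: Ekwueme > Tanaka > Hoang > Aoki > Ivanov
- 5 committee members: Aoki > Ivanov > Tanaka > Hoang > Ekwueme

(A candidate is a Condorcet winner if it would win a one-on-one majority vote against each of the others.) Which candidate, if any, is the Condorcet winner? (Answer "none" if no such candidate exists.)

Check each pair by majority over 33 ballots:
Tanaka–Hoang: Tanaka 30–3.
Tanaka vs Ekwueme: Ekwueme wins 17–16.
Tanaka vs Aoki: Tanaka wins 22–11.
Tanaka vs Ivanov: Ivanov wins 20–13.
Hoang vs Ekwueme: Ekwueme wins 28–5.
Hoang–Aoki: Hoang 19–14.
Hoang–Ivanov: Ivanov 25–8.
Ekwueme vs Aoki: Ekwueme wins 25–8.
Ekwueme–Ivanov: Ivanov 19–14.
Aoki–Ivanov: Ivanov 20–13.
Ivanov defeats every rival head-to-head and is the Condorcet winner.

Ivanov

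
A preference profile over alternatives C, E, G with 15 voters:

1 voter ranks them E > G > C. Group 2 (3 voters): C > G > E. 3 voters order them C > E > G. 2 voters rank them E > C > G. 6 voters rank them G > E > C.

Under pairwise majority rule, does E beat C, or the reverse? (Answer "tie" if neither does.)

Ballots ranking E above C: 1 + 2 + 6 = 9.
Ballots ranking C above E: 15 − 9 = 6.
E wins the head-to-head 9–6.

E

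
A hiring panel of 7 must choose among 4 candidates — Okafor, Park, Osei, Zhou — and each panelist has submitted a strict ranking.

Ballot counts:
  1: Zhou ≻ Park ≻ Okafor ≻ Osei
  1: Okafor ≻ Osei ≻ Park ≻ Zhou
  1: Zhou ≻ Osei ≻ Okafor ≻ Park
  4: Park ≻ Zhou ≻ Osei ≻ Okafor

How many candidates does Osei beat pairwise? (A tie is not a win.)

Osei against each rival (7 committee members):
Osei vs Okafor: Osei preferred on 1+4 = 5 ballots; Osei wins 5–2.
Osei vs Park: Park wins 5–2.
Osei–Zhou: Zhou 6–1.
Osei beats Okafor; loses to Park, Zhou — 1 pairwise win.

1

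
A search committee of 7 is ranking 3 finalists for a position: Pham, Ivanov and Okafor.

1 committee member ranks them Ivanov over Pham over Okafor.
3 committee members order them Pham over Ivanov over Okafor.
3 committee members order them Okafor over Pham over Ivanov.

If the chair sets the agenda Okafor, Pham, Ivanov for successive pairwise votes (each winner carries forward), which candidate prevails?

Pham

Round 1: Okafor vs Pham — 3–4, Pham advances.
Round 2: Pham vs Ivanov — 6–1, Pham advances.
Pham survives the agenda.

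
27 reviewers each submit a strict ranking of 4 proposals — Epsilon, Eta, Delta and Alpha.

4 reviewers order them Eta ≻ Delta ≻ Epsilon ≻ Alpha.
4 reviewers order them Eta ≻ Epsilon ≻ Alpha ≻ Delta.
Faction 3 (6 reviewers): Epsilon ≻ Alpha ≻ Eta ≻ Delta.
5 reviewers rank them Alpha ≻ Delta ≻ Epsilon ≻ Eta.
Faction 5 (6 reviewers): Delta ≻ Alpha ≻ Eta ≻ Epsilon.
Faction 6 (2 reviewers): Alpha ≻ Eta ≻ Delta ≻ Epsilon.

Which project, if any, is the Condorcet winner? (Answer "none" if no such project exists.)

Pairwise majorities:
Epsilon vs Eta: Eta wins 16–11.
Epsilon–Delta: Delta 17–10.
Epsilon vs Alpha: Epsilon, 14–13.
Eta vs Delta: Eta, 16–11.
Eta vs Alpha: Alpha wins 19–8.
Delta vs Alpha: Alpha, 17–10.
No project is unbeaten: Epsilon loses to Eta; Eta loses to Alpha; Delta loses to Eta; Alpha loses to Epsilon. In particular Epsilon > Alpha > Eta > Epsilon is a majority cycle — no Condorcet winner exists.

none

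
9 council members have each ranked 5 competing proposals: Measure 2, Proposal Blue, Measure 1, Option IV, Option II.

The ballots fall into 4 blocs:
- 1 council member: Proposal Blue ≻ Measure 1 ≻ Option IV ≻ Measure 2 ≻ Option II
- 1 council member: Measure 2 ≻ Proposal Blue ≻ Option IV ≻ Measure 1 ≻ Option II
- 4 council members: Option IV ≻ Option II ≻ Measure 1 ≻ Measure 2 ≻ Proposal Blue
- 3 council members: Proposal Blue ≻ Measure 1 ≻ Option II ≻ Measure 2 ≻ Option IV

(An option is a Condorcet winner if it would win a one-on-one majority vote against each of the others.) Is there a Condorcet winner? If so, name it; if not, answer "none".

none

Pairwise majorities:
Measure 2 vs Proposal Blue: 5 to 4, Measure 2.
Measure 2 vs Measure 1: 1 to 8, Measure 1.
Measure 2 vs Option IV: Measure 2 preferred on 1+3 = 4 ballots; Option IV wins 5–4.
Measure 2 vs Option II: 1+1 = 2 for Measure 2, 7 for Option II — Option II by 7–2.
Proposal Blue vs Measure 1: 5 to 4, Proposal Blue.
Proposal Blue vs Option IV: Proposal Blue preferred on 1+1+3 = 5 ballots; Proposal Blue wins 5–4.
Proposal Blue vs Option II: 5 to 4, Proposal Blue.
Measure 1 vs Option IV: Measure 1 is ranked higher on 1+3 = 4 ballots, Option IV on 5. Option IV wins 5–4.
Measure 1 vs Option II: Measure 1 is ranked higher on 1+1+3 = 5 ballots, Option II on 4. Measure 1 wins 5–4.
Option IV vs Option II: Option IV preferred on 1+1+4 = 6 ballots; Option IV wins 6–3.
Every option loses at least once (Measure 2 loses to Measure 1; Proposal Blue loses to Measure 2; Measure 1 loses to Proposal Blue; Option IV loses to Proposal Blue; Option II loses to Proposal Blue). The majority relation contains the cycle Measure 2 > Proposal Blue > Measure 1 > Measure 2, so there is no Condorcet winner.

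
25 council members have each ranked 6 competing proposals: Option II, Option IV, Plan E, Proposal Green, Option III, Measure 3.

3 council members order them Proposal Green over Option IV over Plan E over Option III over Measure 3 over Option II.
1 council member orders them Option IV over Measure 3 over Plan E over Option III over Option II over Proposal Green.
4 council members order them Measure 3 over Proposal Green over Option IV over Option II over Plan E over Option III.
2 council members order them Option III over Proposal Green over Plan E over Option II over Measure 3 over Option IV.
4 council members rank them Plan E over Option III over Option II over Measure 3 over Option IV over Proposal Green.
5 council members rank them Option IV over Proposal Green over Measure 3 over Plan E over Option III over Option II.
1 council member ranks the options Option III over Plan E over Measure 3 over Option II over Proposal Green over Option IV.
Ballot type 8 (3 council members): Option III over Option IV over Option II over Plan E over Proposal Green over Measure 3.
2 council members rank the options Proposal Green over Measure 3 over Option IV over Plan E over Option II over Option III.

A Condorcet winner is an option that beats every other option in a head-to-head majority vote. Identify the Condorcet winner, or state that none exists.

none

Pairwise majorities:
Option II vs Option IV: Option IV, 18–7.
Option II–Plan E: Plan E 18–7.
Option II vs Proposal Green: Proposal Green, 16–9.
Option II–Option III: Option III 19–6.
Option II–Measure 3: Measure 3 16–9.
Option IV–Plan E: Option IV 18–7.
Option IV–Proposal Green: Option IV 13–12.
Option IV vs Option III: Option IV wins 15–10.
Option IV vs Measure 3: Measure 3 wins 13–12.
Plan E vs Proposal Green: Proposal Green, 16–9.
Plan E–Option III: Plan E 19–6.
Plan E vs Measure 3: Plan E wins 13–12.
Proposal Green vs Option III: Proposal Green wins 14–11.
Proposal Green–Measure 3: Proposal Green 15–10.
Option III–Measure 3: Option III 13–12.
Every option loses at least once (Option II loses to Option IV; Option IV loses to Measure 3; Plan E loses to Option IV; Proposal Green loses to Option IV; Option III loses to Option IV; Measure 3 loses to Plan E). The majority relation contains the cycle Option IV → Plan E → Measure 3 → Option IV, so there is no Condorcet winner.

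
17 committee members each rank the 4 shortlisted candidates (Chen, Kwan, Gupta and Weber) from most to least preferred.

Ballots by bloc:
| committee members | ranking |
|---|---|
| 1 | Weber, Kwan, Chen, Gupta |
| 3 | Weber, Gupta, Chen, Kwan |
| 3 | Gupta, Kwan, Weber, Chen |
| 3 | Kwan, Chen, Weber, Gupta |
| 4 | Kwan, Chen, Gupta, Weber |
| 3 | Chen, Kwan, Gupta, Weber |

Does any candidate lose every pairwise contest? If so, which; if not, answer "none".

Weber

Head-to-head results (17 committee members):
Chen–Kwan: Kwan 11–6.
Chen–Gupta: Chen 11–6.
Chen–Weber: Chen 10–7.
Kwan vs Gupta: 11 to 6, Kwan.
Kwan vs Weber: Kwan, 13–4.
Gupta vs Weber: Gupta preferred on 3+4+3 = 10 ballots; Gupta wins 10–7.
Weber is beaten in every head-to-head and is the Condorcet loser.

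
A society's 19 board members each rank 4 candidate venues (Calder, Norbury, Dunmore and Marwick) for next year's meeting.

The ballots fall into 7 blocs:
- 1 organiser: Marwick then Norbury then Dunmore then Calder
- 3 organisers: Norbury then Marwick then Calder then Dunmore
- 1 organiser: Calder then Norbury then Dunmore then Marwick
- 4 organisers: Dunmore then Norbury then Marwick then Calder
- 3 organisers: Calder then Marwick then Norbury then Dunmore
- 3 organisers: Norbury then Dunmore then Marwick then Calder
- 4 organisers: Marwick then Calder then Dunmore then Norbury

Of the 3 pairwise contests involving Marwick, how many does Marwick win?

Marwick against each rival (19 organisers):
Marwick vs Calder: Marwick, 15–4.
Marwick vs Norbury: Norbury wins 11–8.
Marwick–Dunmore: Marwick 11–8.
Marwick beats Calder, Dunmore; loses to Norbury — 2 pairwise wins.

2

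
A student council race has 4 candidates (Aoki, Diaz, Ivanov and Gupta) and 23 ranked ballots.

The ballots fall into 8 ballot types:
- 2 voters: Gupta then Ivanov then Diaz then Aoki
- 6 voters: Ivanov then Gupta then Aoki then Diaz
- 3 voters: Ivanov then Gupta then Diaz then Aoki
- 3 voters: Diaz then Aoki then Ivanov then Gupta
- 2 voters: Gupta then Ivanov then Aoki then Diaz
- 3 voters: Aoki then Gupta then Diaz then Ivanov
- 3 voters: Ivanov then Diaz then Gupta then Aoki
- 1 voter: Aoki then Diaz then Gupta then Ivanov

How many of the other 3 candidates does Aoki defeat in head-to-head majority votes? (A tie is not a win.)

1

Aoki against each rival (23 voters):
Aoki vs Diaz: 6+2+3+1 = 12 for Aoki, 11 for Diaz — Aoki by 12–11.
Aoki vs Ivanov: 7 to 16, Ivanov.
Aoki–Gupta: Gupta 16–7.
Aoki beats Diaz; loses to Ivanov, Gupta — 1 pairwise win.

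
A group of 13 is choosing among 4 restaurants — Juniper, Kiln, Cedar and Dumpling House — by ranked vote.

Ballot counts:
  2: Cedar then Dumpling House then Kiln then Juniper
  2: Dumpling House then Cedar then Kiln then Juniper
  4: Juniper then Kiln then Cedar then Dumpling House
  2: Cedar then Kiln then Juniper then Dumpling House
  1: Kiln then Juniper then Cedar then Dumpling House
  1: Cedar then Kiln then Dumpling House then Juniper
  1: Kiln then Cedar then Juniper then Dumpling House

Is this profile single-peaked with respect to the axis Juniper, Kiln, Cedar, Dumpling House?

Axis positions: Juniper=1, Kiln=2, Cedar=3, Dumpling House=4.
Ballot type 1 (peak Cedar at position 3): ranking walks positions 3-4-2-1, expanding outward from the peak — single-peaked.
Ballot type 2 (peak Dumpling House at position 4): ranking walks positions 4-3-2-1, expanding outward from the peak — single-peaked.
Ballot type 3 (peak Juniper at position 1): ranking walks positions 1-2-3-4, expanding outward from the peak — single-peaked.
Ballot type 4 (peak Cedar at position 3): ranking walks positions 3-2-1-4, expanding outward from the peak — single-peaked.
Ballot type 5 (peak Kiln at position 2): ranking walks positions 2-1-3-4, expanding outward from the peak — single-peaked.
Ballot type 6 (peak Cedar at position 3): ranking walks positions 3-2-4-1, expanding outward from the peak — single-peaked.
Ballot type 7 (peak Kiln at position 2): ranking walks positions 2-3-1-4, expanding outward from the peak — single-peaked.
Every ranking is single-peaked on this axis.

yes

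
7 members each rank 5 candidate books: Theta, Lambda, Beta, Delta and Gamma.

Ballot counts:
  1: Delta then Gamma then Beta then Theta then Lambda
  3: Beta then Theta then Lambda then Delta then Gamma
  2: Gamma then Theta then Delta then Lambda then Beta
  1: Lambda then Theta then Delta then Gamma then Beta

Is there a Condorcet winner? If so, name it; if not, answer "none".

Check each pair by majority over 7 ballots:
Theta vs Lambda: 6 to 1, Theta.
Theta vs Beta: Theta is ranked higher on 2+1 = 3 ballots, Beta on 4. Beta wins 4–3.
Theta vs Delta: Theta is ranked higher on 3+2+1 = 6 ballots, Delta on 1. Theta wins 6–1.
Theta vs Gamma: Theta is ranked higher on 3+1 = 4 ballots, Gamma on 3. Theta wins 4–3.
Lambda vs Beta: Lambda preferred on 2+1 = 3 ballots; Beta wins 4–3.
Lambda vs Delta: 3+1 = 4 for Lambda, 3 for Delta — Lambda by 4–3.
Lambda vs Gamma: Lambda preferred on 3+1 = 4 ballots; Lambda wins 4–3.
Beta vs Delta: Beta preferred on 3 ballots; Delta wins 4–3.
Beta vs Gamma: Beta preferred on 3 ballots; Gamma wins 4–3.
Delta vs Gamma: 5 to 2, Delta.
No book is unbeaten: Theta loses to Beta; Lambda loses to Theta; Beta loses to Delta; Delta loses to Theta; Gamma loses to Theta. In particular Theta → Delta → Beta → Theta is a majority cycle — no Condorcet winner exists.

none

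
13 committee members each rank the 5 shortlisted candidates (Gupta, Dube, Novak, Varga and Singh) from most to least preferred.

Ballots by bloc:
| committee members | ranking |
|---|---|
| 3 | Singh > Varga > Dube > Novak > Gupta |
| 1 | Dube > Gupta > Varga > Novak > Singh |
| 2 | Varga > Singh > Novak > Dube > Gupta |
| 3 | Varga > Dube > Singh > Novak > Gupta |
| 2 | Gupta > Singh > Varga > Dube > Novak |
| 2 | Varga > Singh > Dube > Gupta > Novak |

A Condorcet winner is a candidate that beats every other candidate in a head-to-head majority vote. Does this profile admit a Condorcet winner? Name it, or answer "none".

Varga

Pairwise majorities:
Gupta vs Dube: Dube, 11–2.
Gupta vs Novak: Gupta is ranked higher on 1+2+2 = 5 ballots, Novak on 8. Novak wins 8–5.
Gupta vs Varga: Varga wins 10–3.
Gupta vs Singh: Gupta preferred on 1+2 = 3 ballots; Singh wins 10–3.
Dube–Novak: Dube 11–2.
Dube–Varga: Varga 12–1.
Dube–Singh: Singh 9–4.
Novak vs Varga: Varga wins 13–0.
Novak vs Singh: Singh, 12–1.
Varga vs Singh: 8 to 5, Varga.
Varga beats each of Gupta, Dube, Novak, Singh — Varga is the Condorcet winner.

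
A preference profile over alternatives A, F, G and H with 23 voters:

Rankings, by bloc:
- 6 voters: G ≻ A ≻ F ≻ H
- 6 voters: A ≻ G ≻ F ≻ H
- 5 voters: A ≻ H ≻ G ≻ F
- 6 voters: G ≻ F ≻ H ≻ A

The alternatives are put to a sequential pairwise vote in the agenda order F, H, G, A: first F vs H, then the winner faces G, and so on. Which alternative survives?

G

Round 1: F vs H — 18–5, F advances.
Round 2: F vs G — 0–23, G advances.
Round 3: G vs A — 12–11, G advances.
The agenda winner is G.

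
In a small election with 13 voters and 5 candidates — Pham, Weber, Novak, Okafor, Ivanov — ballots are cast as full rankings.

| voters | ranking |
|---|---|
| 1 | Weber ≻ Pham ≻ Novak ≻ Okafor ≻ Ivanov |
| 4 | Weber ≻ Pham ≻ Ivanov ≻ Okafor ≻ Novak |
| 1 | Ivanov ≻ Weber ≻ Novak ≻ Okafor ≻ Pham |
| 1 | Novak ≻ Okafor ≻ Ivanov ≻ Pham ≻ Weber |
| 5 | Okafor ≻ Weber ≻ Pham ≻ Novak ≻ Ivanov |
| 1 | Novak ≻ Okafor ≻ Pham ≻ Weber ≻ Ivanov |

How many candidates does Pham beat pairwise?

Pham against each rival (13 voters):
Pham vs Weber: Pham preferred on 1+1 = 2 ballots; Weber wins 11–2.
Pham vs Novak: Pham, 10–3.
Pham vs Okafor: Okafor, 8–5.
Pham vs Ivanov: Pham preferred on 1+4+5+1 = 11 ballots; Pham wins 11–2.
Pham beats Novak, Ivanov; loses to Weber, Okafor — 2 pairwise wins.

2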